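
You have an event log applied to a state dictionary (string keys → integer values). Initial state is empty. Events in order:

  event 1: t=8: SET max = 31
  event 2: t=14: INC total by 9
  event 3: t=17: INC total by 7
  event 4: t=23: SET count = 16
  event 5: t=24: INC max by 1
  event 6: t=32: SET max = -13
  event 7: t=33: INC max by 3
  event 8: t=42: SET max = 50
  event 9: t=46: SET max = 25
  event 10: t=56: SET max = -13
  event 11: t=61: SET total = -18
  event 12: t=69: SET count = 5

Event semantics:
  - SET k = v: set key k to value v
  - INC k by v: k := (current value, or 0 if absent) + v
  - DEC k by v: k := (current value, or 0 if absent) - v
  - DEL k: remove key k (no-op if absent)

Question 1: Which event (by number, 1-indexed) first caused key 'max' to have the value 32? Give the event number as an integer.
Answer: 5

Derivation:
Looking for first event where max becomes 32:
  event 1: max = 31
  event 2: max = 31
  event 3: max = 31
  event 4: max = 31
  event 5: max 31 -> 32  <-- first match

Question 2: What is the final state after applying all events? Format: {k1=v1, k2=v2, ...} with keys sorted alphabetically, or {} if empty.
Answer: {count=5, max=-13, total=-18}

Derivation:
  after event 1 (t=8: SET max = 31): {max=31}
  after event 2 (t=14: INC total by 9): {max=31, total=9}
  after event 3 (t=17: INC total by 7): {max=31, total=16}
  after event 4 (t=23: SET count = 16): {count=16, max=31, total=16}
  after event 5 (t=24: INC max by 1): {count=16, max=32, total=16}
  after event 6 (t=32: SET max = -13): {count=16, max=-13, total=16}
  after event 7 (t=33: INC max by 3): {count=16, max=-10, total=16}
  after event 8 (t=42: SET max = 50): {count=16, max=50, total=16}
  after event 9 (t=46: SET max = 25): {count=16, max=25, total=16}
  after event 10 (t=56: SET max = -13): {count=16, max=-13, total=16}
  after event 11 (t=61: SET total = -18): {count=16, max=-13, total=-18}
  after event 12 (t=69: SET count = 5): {count=5, max=-13, total=-18}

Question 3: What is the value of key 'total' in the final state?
Answer: -18

Derivation:
Track key 'total' through all 12 events:
  event 1 (t=8: SET max = 31): total unchanged
  event 2 (t=14: INC total by 9): total (absent) -> 9
  event 3 (t=17: INC total by 7): total 9 -> 16
  event 4 (t=23: SET count = 16): total unchanged
  event 5 (t=24: INC max by 1): total unchanged
  event 6 (t=32: SET max = -13): total unchanged
  event 7 (t=33: INC max by 3): total unchanged
  event 8 (t=42: SET max = 50): total unchanged
  event 9 (t=46: SET max = 25): total unchanged
  event 10 (t=56: SET max = -13): total unchanged
  event 11 (t=61: SET total = -18): total 16 -> -18
  event 12 (t=69: SET count = 5): total unchanged
Final: total = -18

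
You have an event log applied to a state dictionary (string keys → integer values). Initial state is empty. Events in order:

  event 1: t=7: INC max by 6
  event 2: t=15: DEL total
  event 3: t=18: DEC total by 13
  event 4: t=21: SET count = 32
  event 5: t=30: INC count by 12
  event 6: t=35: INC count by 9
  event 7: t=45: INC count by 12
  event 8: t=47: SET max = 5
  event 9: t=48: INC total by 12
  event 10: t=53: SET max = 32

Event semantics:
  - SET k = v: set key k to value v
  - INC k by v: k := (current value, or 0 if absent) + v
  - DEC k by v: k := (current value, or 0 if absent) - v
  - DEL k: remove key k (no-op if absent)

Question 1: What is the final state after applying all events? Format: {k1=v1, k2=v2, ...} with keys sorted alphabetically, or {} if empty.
  after event 1 (t=7: INC max by 6): {max=6}
  after event 2 (t=15: DEL total): {max=6}
  after event 3 (t=18: DEC total by 13): {max=6, total=-13}
  after event 4 (t=21: SET count = 32): {count=32, max=6, total=-13}
  after event 5 (t=30: INC count by 12): {count=44, max=6, total=-13}
  after event 6 (t=35: INC count by 9): {count=53, max=6, total=-13}
  after event 7 (t=45: INC count by 12): {count=65, max=6, total=-13}
  after event 8 (t=47: SET max = 5): {count=65, max=5, total=-13}
  after event 9 (t=48: INC total by 12): {count=65, max=5, total=-1}
  after event 10 (t=53: SET max = 32): {count=65, max=32, total=-1}

Answer: {count=65, max=32, total=-1}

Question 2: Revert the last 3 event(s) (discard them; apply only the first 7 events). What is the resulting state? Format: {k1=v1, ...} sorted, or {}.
Answer: {count=65, max=6, total=-13}

Derivation:
Keep first 7 events (discard last 3):
  after event 1 (t=7: INC max by 6): {max=6}
  after event 2 (t=15: DEL total): {max=6}
  after event 3 (t=18: DEC total by 13): {max=6, total=-13}
  after event 4 (t=21: SET count = 32): {count=32, max=6, total=-13}
  after event 5 (t=30: INC count by 12): {count=44, max=6, total=-13}
  after event 6 (t=35: INC count by 9): {count=53, max=6, total=-13}
  after event 7 (t=45: INC count by 12): {count=65, max=6, total=-13}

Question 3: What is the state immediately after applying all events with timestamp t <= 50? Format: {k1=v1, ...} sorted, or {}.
Answer: {count=65, max=5, total=-1}

Derivation:
Apply events with t <= 50 (9 events):
  after event 1 (t=7: INC max by 6): {max=6}
  after event 2 (t=15: DEL total): {max=6}
  after event 3 (t=18: DEC total by 13): {max=6, total=-13}
  after event 4 (t=21: SET count = 32): {count=32, max=6, total=-13}
  after event 5 (t=30: INC count by 12): {count=44, max=6, total=-13}
  after event 6 (t=35: INC count by 9): {count=53, max=6, total=-13}
  after event 7 (t=45: INC count by 12): {count=65, max=6, total=-13}
  after event 8 (t=47: SET max = 5): {count=65, max=5, total=-13}
  after event 9 (t=48: INC total by 12): {count=65, max=5, total=-1}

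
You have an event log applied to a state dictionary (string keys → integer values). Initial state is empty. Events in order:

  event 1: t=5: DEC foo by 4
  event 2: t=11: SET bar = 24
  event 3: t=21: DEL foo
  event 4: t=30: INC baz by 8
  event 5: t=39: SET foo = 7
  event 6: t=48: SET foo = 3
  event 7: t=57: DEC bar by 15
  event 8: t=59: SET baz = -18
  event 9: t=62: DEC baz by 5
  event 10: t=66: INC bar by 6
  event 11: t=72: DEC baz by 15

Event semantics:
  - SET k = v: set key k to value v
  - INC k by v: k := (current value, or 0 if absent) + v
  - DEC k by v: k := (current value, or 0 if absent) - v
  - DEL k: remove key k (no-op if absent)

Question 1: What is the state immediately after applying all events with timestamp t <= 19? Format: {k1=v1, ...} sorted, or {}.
Apply events with t <= 19 (2 events):
  after event 1 (t=5: DEC foo by 4): {foo=-4}
  after event 2 (t=11: SET bar = 24): {bar=24, foo=-4}

Answer: {bar=24, foo=-4}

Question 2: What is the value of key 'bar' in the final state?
Answer: 15

Derivation:
Track key 'bar' through all 11 events:
  event 1 (t=5: DEC foo by 4): bar unchanged
  event 2 (t=11: SET bar = 24): bar (absent) -> 24
  event 3 (t=21: DEL foo): bar unchanged
  event 4 (t=30: INC baz by 8): bar unchanged
  event 5 (t=39: SET foo = 7): bar unchanged
  event 6 (t=48: SET foo = 3): bar unchanged
  event 7 (t=57: DEC bar by 15): bar 24 -> 9
  event 8 (t=59: SET baz = -18): bar unchanged
  event 9 (t=62: DEC baz by 5): bar unchanged
  event 10 (t=66: INC bar by 6): bar 9 -> 15
  event 11 (t=72: DEC baz by 15): bar unchanged
Final: bar = 15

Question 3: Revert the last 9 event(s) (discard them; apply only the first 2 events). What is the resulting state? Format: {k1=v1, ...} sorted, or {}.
Keep first 2 events (discard last 9):
  after event 1 (t=5: DEC foo by 4): {foo=-4}
  after event 2 (t=11: SET bar = 24): {bar=24, foo=-4}

Answer: {bar=24, foo=-4}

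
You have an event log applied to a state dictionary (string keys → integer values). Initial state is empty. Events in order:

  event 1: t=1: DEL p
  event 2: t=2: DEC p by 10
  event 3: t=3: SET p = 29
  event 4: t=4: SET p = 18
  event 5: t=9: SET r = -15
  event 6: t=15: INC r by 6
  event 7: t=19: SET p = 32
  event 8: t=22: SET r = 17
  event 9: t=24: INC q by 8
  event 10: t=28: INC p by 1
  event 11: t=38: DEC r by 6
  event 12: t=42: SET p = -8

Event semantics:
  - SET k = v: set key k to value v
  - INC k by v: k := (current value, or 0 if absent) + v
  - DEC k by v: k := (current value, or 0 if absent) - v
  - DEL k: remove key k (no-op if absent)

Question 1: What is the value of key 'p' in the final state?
Answer: -8

Derivation:
Track key 'p' through all 12 events:
  event 1 (t=1: DEL p): p (absent) -> (absent)
  event 2 (t=2: DEC p by 10): p (absent) -> -10
  event 3 (t=3: SET p = 29): p -10 -> 29
  event 4 (t=4: SET p = 18): p 29 -> 18
  event 5 (t=9: SET r = -15): p unchanged
  event 6 (t=15: INC r by 6): p unchanged
  event 7 (t=19: SET p = 32): p 18 -> 32
  event 8 (t=22: SET r = 17): p unchanged
  event 9 (t=24: INC q by 8): p unchanged
  event 10 (t=28: INC p by 1): p 32 -> 33
  event 11 (t=38: DEC r by 6): p unchanged
  event 12 (t=42: SET p = -8): p 33 -> -8
Final: p = -8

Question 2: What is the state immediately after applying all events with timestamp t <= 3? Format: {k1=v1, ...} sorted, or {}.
Answer: {p=29}

Derivation:
Apply events with t <= 3 (3 events):
  after event 1 (t=1: DEL p): {}
  after event 2 (t=2: DEC p by 10): {p=-10}
  after event 3 (t=3: SET p = 29): {p=29}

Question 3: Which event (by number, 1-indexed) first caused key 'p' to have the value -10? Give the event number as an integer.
Looking for first event where p becomes -10:
  event 2: p (absent) -> -10  <-- first match

Answer: 2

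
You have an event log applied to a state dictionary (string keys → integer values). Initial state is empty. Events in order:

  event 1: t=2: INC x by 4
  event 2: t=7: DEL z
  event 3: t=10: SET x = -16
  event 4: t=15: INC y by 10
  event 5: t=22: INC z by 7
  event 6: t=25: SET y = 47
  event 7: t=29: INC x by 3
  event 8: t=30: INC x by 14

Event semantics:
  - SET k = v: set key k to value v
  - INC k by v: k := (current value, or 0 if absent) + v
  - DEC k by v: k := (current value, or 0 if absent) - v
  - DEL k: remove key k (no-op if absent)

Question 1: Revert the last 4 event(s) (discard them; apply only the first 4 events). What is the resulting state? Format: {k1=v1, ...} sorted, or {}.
Keep first 4 events (discard last 4):
  after event 1 (t=2: INC x by 4): {x=4}
  after event 2 (t=7: DEL z): {x=4}
  after event 3 (t=10: SET x = -16): {x=-16}
  after event 4 (t=15: INC y by 10): {x=-16, y=10}

Answer: {x=-16, y=10}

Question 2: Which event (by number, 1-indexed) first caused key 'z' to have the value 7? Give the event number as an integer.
Looking for first event where z becomes 7:
  event 5: z (absent) -> 7  <-- first match

Answer: 5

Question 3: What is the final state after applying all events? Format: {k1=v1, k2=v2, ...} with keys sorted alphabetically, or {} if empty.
  after event 1 (t=2: INC x by 4): {x=4}
  after event 2 (t=7: DEL z): {x=4}
  after event 3 (t=10: SET x = -16): {x=-16}
  after event 4 (t=15: INC y by 10): {x=-16, y=10}
  after event 5 (t=22: INC z by 7): {x=-16, y=10, z=7}
  after event 6 (t=25: SET y = 47): {x=-16, y=47, z=7}
  after event 7 (t=29: INC x by 3): {x=-13, y=47, z=7}
  after event 8 (t=30: INC x by 14): {x=1, y=47, z=7}

Answer: {x=1, y=47, z=7}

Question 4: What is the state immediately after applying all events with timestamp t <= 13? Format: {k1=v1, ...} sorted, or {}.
Apply events with t <= 13 (3 events):
  after event 1 (t=2: INC x by 4): {x=4}
  after event 2 (t=7: DEL z): {x=4}
  after event 3 (t=10: SET x = -16): {x=-16}

Answer: {x=-16}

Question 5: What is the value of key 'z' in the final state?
Track key 'z' through all 8 events:
  event 1 (t=2: INC x by 4): z unchanged
  event 2 (t=7: DEL z): z (absent) -> (absent)
  event 3 (t=10: SET x = -16): z unchanged
  event 4 (t=15: INC y by 10): z unchanged
  event 5 (t=22: INC z by 7): z (absent) -> 7
  event 6 (t=25: SET y = 47): z unchanged
  event 7 (t=29: INC x by 3): z unchanged
  event 8 (t=30: INC x by 14): z unchanged
Final: z = 7

Answer: 7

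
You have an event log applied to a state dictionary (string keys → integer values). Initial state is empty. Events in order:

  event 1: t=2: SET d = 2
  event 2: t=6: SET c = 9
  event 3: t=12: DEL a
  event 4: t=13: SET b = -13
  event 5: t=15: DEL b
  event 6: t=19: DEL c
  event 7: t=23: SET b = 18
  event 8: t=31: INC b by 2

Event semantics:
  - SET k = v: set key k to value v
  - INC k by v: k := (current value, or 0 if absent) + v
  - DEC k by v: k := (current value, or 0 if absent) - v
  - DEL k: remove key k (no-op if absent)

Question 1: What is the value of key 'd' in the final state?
Answer: 2

Derivation:
Track key 'd' through all 8 events:
  event 1 (t=2: SET d = 2): d (absent) -> 2
  event 2 (t=6: SET c = 9): d unchanged
  event 3 (t=12: DEL a): d unchanged
  event 4 (t=13: SET b = -13): d unchanged
  event 5 (t=15: DEL b): d unchanged
  event 6 (t=19: DEL c): d unchanged
  event 7 (t=23: SET b = 18): d unchanged
  event 8 (t=31: INC b by 2): d unchanged
Final: d = 2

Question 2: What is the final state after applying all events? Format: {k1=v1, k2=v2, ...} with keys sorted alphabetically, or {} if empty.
  after event 1 (t=2: SET d = 2): {d=2}
  after event 2 (t=6: SET c = 9): {c=9, d=2}
  after event 3 (t=12: DEL a): {c=9, d=2}
  after event 4 (t=13: SET b = -13): {b=-13, c=9, d=2}
  after event 5 (t=15: DEL b): {c=9, d=2}
  after event 6 (t=19: DEL c): {d=2}
  after event 7 (t=23: SET b = 18): {b=18, d=2}
  after event 8 (t=31: INC b by 2): {b=20, d=2}

Answer: {b=20, d=2}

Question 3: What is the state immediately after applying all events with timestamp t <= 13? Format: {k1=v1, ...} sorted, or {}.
Apply events with t <= 13 (4 events):
  after event 1 (t=2: SET d = 2): {d=2}
  after event 2 (t=6: SET c = 9): {c=9, d=2}
  after event 3 (t=12: DEL a): {c=9, d=2}
  after event 4 (t=13: SET b = -13): {b=-13, c=9, d=2}

Answer: {b=-13, c=9, d=2}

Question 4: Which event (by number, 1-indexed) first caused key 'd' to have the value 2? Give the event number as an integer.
Looking for first event where d becomes 2:
  event 1: d (absent) -> 2  <-- first match

Answer: 1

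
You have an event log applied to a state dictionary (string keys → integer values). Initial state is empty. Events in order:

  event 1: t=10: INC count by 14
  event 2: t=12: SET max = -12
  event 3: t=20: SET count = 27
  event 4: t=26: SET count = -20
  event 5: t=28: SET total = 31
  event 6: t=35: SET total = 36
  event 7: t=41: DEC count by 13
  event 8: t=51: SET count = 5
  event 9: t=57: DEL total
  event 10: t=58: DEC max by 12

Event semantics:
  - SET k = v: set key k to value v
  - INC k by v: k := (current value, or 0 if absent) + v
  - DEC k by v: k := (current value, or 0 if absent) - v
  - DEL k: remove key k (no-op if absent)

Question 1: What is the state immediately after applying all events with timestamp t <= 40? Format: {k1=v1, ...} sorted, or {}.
Answer: {count=-20, max=-12, total=36}

Derivation:
Apply events with t <= 40 (6 events):
  after event 1 (t=10: INC count by 14): {count=14}
  after event 2 (t=12: SET max = -12): {count=14, max=-12}
  after event 3 (t=20: SET count = 27): {count=27, max=-12}
  after event 4 (t=26: SET count = -20): {count=-20, max=-12}
  after event 5 (t=28: SET total = 31): {count=-20, max=-12, total=31}
  after event 6 (t=35: SET total = 36): {count=-20, max=-12, total=36}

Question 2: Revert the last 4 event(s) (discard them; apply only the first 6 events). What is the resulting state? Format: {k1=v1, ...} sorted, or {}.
Answer: {count=-20, max=-12, total=36}

Derivation:
Keep first 6 events (discard last 4):
  after event 1 (t=10: INC count by 14): {count=14}
  after event 2 (t=12: SET max = -12): {count=14, max=-12}
  after event 3 (t=20: SET count = 27): {count=27, max=-12}
  after event 4 (t=26: SET count = -20): {count=-20, max=-12}
  after event 5 (t=28: SET total = 31): {count=-20, max=-12, total=31}
  after event 6 (t=35: SET total = 36): {count=-20, max=-12, total=36}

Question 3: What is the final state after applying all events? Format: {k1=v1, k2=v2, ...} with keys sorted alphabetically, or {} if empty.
Answer: {count=5, max=-24}

Derivation:
  after event 1 (t=10: INC count by 14): {count=14}
  after event 2 (t=12: SET max = -12): {count=14, max=-12}
  after event 3 (t=20: SET count = 27): {count=27, max=-12}
  after event 4 (t=26: SET count = -20): {count=-20, max=-12}
  after event 5 (t=28: SET total = 31): {count=-20, max=-12, total=31}
  after event 6 (t=35: SET total = 36): {count=-20, max=-12, total=36}
  after event 7 (t=41: DEC count by 13): {count=-33, max=-12, total=36}
  after event 8 (t=51: SET count = 5): {count=5, max=-12, total=36}
  after event 9 (t=57: DEL total): {count=5, max=-12}
  after event 10 (t=58: DEC max by 12): {count=5, max=-24}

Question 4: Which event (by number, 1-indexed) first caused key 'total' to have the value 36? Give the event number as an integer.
Answer: 6

Derivation:
Looking for first event where total becomes 36:
  event 5: total = 31
  event 6: total 31 -> 36  <-- first match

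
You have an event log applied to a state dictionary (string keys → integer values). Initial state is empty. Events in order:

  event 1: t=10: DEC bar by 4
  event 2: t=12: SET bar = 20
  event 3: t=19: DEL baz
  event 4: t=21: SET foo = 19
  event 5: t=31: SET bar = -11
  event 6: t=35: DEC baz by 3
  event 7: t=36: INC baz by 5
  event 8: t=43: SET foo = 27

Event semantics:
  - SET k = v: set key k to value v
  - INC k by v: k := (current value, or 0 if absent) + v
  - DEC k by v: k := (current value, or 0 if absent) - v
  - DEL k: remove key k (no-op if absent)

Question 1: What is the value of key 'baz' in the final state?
Answer: 2

Derivation:
Track key 'baz' through all 8 events:
  event 1 (t=10: DEC bar by 4): baz unchanged
  event 2 (t=12: SET bar = 20): baz unchanged
  event 3 (t=19: DEL baz): baz (absent) -> (absent)
  event 4 (t=21: SET foo = 19): baz unchanged
  event 5 (t=31: SET bar = -11): baz unchanged
  event 6 (t=35: DEC baz by 3): baz (absent) -> -3
  event 7 (t=36: INC baz by 5): baz -3 -> 2
  event 8 (t=43: SET foo = 27): baz unchanged
Final: baz = 2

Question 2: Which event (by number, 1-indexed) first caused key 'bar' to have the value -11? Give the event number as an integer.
Looking for first event where bar becomes -11:
  event 1: bar = -4
  event 2: bar = 20
  event 3: bar = 20
  event 4: bar = 20
  event 5: bar 20 -> -11  <-- first match

Answer: 5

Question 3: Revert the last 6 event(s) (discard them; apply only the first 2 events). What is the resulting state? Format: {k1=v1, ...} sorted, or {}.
Answer: {bar=20}

Derivation:
Keep first 2 events (discard last 6):
  after event 1 (t=10: DEC bar by 4): {bar=-4}
  after event 2 (t=12: SET bar = 20): {bar=20}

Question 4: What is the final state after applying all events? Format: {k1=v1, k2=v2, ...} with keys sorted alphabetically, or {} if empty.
Answer: {bar=-11, baz=2, foo=27}

Derivation:
  after event 1 (t=10: DEC bar by 4): {bar=-4}
  after event 2 (t=12: SET bar = 20): {bar=20}
  after event 3 (t=19: DEL baz): {bar=20}
  after event 4 (t=21: SET foo = 19): {bar=20, foo=19}
  after event 5 (t=31: SET bar = -11): {bar=-11, foo=19}
  after event 6 (t=35: DEC baz by 3): {bar=-11, baz=-3, foo=19}
  after event 7 (t=36: INC baz by 5): {bar=-11, baz=2, foo=19}
  after event 8 (t=43: SET foo = 27): {bar=-11, baz=2, foo=27}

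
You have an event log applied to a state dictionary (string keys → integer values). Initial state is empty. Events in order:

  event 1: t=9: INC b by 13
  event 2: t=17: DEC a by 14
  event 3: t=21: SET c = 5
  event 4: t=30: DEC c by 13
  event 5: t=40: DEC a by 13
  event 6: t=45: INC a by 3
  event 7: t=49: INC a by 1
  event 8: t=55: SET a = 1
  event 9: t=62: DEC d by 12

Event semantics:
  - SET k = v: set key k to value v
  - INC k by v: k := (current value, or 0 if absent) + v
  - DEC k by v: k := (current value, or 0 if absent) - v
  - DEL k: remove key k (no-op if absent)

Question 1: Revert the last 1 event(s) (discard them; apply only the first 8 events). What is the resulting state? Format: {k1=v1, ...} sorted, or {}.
Keep first 8 events (discard last 1):
  after event 1 (t=9: INC b by 13): {b=13}
  after event 2 (t=17: DEC a by 14): {a=-14, b=13}
  after event 3 (t=21: SET c = 5): {a=-14, b=13, c=5}
  after event 4 (t=30: DEC c by 13): {a=-14, b=13, c=-8}
  after event 5 (t=40: DEC a by 13): {a=-27, b=13, c=-8}
  after event 6 (t=45: INC a by 3): {a=-24, b=13, c=-8}
  after event 7 (t=49: INC a by 1): {a=-23, b=13, c=-8}
  after event 8 (t=55: SET a = 1): {a=1, b=13, c=-8}

Answer: {a=1, b=13, c=-8}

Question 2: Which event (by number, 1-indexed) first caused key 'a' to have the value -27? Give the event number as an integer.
Answer: 5

Derivation:
Looking for first event where a becomes -27:
  event 2: a = -14
  event 3: a = -14
  event 4: a = -14
  event 5: a -14 -> -27  <-- first match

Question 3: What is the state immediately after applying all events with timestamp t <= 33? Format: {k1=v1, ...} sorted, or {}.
Apply events with t <= 33 (4 events):
  after event 1 (t=9: INC b by 13): {b=13}
  after event 2 (t=17: DEC a by 14): {a=-14, b=13}
  after event 3 (t=21: SET c = 5): {a=-14, b=13, c=5}
  after event 4 (t=30: DEC c by 13): {a=-14, b=13, c=-8}

Answer: {a=-14, b=13, c=-8}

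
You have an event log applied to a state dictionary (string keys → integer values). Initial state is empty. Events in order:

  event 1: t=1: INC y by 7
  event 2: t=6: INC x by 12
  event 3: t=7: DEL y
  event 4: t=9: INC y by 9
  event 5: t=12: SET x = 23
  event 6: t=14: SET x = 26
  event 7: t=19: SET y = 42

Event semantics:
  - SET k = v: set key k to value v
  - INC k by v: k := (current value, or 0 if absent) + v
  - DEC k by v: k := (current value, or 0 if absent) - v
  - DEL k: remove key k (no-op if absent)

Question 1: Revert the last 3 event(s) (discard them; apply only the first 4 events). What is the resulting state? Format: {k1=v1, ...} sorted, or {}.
Answer: {x=12, y=9}

Derivation:
Keep first 4 events (discard last 3):
  after event 1 (t=1: INC y by 7): {y=7}
  after event 2 (t=6: INC x by 12): {x=12, y=7}
  after event 3 (t=7: DEL y): {x=12}
  after event 4 (t=9: INC y by 9): {x=12, y=9}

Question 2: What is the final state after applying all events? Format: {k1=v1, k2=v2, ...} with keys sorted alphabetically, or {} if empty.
  after event 1 (t=1: INC y by 7): {y=7}
  after event 2 (t=6: INC x by 12): {x=12, y=7}
  after event 3 (t=7: DEL y): {x=12}
  after event 4 (t=9: INC y by 9): {x=12, y=9}
  after event 5 (t=12: SET x = 23): {x=23, y=9}
  after event 6 (t=14: SET x = 26): {x=26, y=9}
  after event 7 (t=19: SET y = 42): {x=26, y=42}

Answer: {x=26, y=42}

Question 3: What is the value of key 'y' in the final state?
Track key 'y' through all 7 events:
  event 1 (t=1: INC y by 7): y (absent) -> 7
  event 2 (t=6: INC x by 12): y unchanged
  event 3 (t=7: DEL y): y 7 -> (absent)
  event 4 (t=9: INC y by 9): y (absent) -> 9
  event 5 (t=12: SET x = 23): y unchanged
  event 6 (t=14: SET x = 26): y unchanged
  event 7 (t=19: SET y = 42): y 9 -> 42
Final: y = 42

Answer: 42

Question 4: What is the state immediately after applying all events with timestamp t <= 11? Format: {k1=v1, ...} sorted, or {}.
Apply events with t <= 11 (4 events):
  after event 1 (t=1: INC y by 7): {y=7}
  after event 2 (t=6: INC x by 12): {x=12, y=7}
  after event 3 (t=7: DEL y): {x=12}
  after event 4 (t=9: INC y by 9): {x=12, y=9}

Answer: {x=12, y=9}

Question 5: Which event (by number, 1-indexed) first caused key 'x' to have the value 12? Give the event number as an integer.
Looking for first event where x becomes 12:
  event 2: x (absent) -> 12  <-- first match

Answer: 2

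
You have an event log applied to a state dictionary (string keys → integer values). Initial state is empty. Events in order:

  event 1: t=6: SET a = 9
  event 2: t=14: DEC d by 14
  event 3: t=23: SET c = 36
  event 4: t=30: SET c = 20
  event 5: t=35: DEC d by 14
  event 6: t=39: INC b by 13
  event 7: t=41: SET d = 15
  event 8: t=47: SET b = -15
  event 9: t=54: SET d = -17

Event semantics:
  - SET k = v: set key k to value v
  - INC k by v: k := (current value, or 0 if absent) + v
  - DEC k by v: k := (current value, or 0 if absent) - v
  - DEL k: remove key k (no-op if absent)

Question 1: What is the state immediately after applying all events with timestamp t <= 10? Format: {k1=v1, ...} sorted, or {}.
Answer: {a=9}

Derivation:
Apply events with t <= 10 (1 events):
  after event 1 (t=6: SET a = 9): {a=9}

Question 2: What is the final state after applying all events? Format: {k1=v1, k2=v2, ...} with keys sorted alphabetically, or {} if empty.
Answer: {a=9, b=-15, c=20, d=-17}

Derivation:
  after event 1 (t=6: SET a = 9): {a=9}
  after event 2 (t=14: DEC d by 14): {a=9, d=-14}
  after event 3 (t=23: SET c = 36): {a=9, c=36, d=-14}
  after event 4 (t=30: SET c = 20): {a=9, c=20, d=-14}
  after event 5 (t=35: DEC d by 14): {a=9, c=20, d=-28}
  after event 6 (t=39: INC b by 13): {a=9, b=13, c=20, d=-28}
  after event 7 (t=41: SET d = 15): {a=9, b=13, c=20, d=15}
  after event 8 (t=47: SET b = -15): {a=9, b=-15, c=20, d=15}
  after event 9 (t=54: SET d = -17): {a=9, b=-15, c=20, d=-17}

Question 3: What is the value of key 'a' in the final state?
Track key 'a' through all 9 events:
  event 1 (t=6: SET a = 9): a (absent) -> 9
  event 2 (t=14: DEC d by 14): a unchanged
  event 3 (t=23: SET c = 36): a unchanged
  event 4 (t=30: SET c = 20): a unchanged
  event 5 (t=35: DEC d by 14): a unchanged
  event 6 (t=39: INC b by 13): a unchanged
  event 7 (t=41: SET d = 15): a unchanged
  event 8 (t=47: SET b = -15): a unchanged
  event 9 (t=54: SET d = -17): a unchanged
Final: a = 9

Answer: 9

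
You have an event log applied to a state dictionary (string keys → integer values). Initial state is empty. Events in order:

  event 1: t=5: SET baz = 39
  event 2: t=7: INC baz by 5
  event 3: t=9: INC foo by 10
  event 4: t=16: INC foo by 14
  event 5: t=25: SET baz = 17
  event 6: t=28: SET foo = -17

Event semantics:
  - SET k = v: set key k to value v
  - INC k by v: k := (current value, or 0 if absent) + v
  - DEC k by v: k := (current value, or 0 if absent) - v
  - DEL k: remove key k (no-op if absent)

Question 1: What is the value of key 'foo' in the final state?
Track key 'foo' through all 6 events:
  event 1 (t=5: SET baz = 39): foo unchanged
  event 2 (t=7: INC baz by 5): foo unchanged
  event 3 (t=9: INC foo by 10): foo (absent) -> 10
  event 4 (t=16: INC foo by 14): foo 10 -> 24
  event 5 (t=25: SET baz = 17): foo unchanged
  event 6 (t=28: SET foo = -17): foo 24 -> -17
Final: foo = -17

Answer: -17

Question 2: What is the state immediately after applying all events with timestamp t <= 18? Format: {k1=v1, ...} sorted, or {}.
Apply events with t <= 18 (4 events):
  after event 1 (t=5: SET baz = 39): {baz=39}
  after event 2 (t=7: INC baz by 5): {baz=44}
  after event 3 (t=9: INC foo by 10): {baz=44, foo=10}
  after event 4 (t=16: INC foo by 14): {baz=44, foo=24}

Answer: {baz=44, foo=24}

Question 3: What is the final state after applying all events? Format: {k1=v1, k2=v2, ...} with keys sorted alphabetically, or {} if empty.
  after event 1 (t=5: SET baz = 39): {baz=39}
  after event 2 (t=7: INC baz by 5): {baz=44}
  after event 3 (t=9: INC foo by 10): {baz=44, foo=10}
  after event 4 (t=16: INC foo by 14): {baz=44, foo=24}
  after event 5 (t=25: SET baz = 17): {baz=17, foo=24}
  after event 6 (t=28: SET foo = -17): {baz=17, foo=-17}

Answer: {baz=17, foo=-17}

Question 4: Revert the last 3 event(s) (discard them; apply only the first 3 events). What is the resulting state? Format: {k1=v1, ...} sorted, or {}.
Keep first 3 events (discard last 3):
  after event 1 (t=5: SET baz = 39): {baz=39}
  after event 2 (t=7: INC baz by 5): {baz=44}
  after event 3 (t=9: INC foo by 10): {baz=44, foo=10}

Answer: {baz=44, foo=10}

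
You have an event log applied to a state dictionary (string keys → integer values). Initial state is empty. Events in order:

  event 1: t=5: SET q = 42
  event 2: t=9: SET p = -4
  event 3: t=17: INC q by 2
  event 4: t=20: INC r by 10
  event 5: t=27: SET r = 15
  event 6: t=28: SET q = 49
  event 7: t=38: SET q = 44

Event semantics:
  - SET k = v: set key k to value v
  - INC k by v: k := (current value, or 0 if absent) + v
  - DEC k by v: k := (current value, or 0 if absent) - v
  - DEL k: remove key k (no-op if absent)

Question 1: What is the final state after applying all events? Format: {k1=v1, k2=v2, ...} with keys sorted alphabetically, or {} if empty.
Answer: {p=-4, q=44, r=15}

Derivation:
  after event 1 (t=5: SET q = 42): {q=42}
  after event 2 (t=9: SET p = -4): {p=-4, q=42}
  after event 3 (t=17: INC q by 2): {p=-4, q=44}
  after event 4 (t=20: INC r by 10): {p=-4, q=44, r=10}
  after event 5 (t=27: SET r = 15): {p=-4, q=44, r=15}
  after event 6 (t=28: SET q = 49): {p=-4, q=49, r=15}
  after event 7 (t=38: SET q = 44): {p=-4, q=44, r=15}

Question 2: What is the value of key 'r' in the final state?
Answer: 15

Derivation:
Track key 'r' through all 7 events:
  event 1 (t=5: SET q = 42): r unchanged
  event 2 (t=9: SET p = -4): r unchanged
  event 3 (t=17: INC q by 2): r unchanged
  event 4 (t=20: INC r by 10): r (absent) -> 10
  event 5 (t=27: SET r = 15): r 10 -> 15
  event 6 (t=28: SET q = 49): r unchanged
  event 7 (t=38: SET q = 44): r unchanged
Final: r = 15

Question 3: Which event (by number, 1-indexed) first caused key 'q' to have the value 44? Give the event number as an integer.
Looking for first event where q becomes 44:
  event 1: q = 42
  event 2: q = 42
  event 3: q 42 -> 44  <-- first match

Answer: 3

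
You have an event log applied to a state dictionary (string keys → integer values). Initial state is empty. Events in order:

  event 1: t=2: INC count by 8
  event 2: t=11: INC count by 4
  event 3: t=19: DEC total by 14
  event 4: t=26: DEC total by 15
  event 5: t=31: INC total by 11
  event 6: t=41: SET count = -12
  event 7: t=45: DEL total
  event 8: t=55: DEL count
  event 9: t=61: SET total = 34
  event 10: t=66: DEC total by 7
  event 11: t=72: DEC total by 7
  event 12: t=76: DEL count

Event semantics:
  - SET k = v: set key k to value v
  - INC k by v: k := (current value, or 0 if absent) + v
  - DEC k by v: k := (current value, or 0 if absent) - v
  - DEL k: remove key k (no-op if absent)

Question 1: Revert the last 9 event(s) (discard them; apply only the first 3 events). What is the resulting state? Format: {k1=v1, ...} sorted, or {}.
Answer: {count=12, total=-14}

Derivation:
Keep first 3 events (discard last 9):
  after event 1 (t=2: INC count by 8): {count=8}
  after event 2 (t=11: INC count by 4): {count=12}
  after event 3 (t=19: DEC total by 14): {count=12, total=-14}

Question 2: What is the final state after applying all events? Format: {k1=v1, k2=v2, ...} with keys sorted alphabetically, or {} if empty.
Answer: {total=20}

Derivation:
  after event 1 (t=2: INC count by 8): {count=8}
  after event 2 (t=11: INC count by 4): {count=12}
  after event 3 (t=19: DEC total by 14): {count=12, total=-14}
  after event 4 (t=26: DEC total by 15): {count=12, total=-29}
  after event 5 (t=31: INC total by 11): {count=12, total=-18}
  after event 6 (t=41: SET count = -12): {count=-12, total=-18}
  after event 7 (t=45: DEL total): {count=-12}
  after event 8 (t=55: DEL count): {}
  after event 9 (t=61: SET total = 34): {total=34}
  after event 10 (t=66: DEC total by 7): {total=27}
  after event 11 (t=72: DEC total by 7): {total=20}
  after event 12 (t=76: DEL count): {total=20}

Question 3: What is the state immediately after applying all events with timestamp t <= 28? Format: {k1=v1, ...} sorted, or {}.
Answer: {count=12, total=-29}

Derivation:
Apply events with t <= 28 (4 events):
  after event 1 (t=2: INC count by 8): {count=8}
  after event 2 (t=11: INC count by 4): {count=12}
  after event 3 (t=19: DEC total by 14): {count=12, total=-14}
  after event 4 (t=26: DEC total by 15): {count=12, total=-29}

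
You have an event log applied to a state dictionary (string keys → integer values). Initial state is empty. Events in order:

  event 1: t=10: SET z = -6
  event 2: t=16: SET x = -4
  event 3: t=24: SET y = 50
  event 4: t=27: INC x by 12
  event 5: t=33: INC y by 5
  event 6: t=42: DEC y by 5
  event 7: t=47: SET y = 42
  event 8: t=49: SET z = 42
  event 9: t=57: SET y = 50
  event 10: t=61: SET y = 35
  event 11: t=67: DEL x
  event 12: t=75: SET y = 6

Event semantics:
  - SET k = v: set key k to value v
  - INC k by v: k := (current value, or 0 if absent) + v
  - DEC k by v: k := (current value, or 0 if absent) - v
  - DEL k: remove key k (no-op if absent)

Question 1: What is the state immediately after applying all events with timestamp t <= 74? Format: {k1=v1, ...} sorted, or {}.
Apply events with t <= 74 (11 events):
  after event 1 (t=10: SET z = -6): {z=-6}
  after event 2 (t=16: SET x = -4): {x=-4, z=-6}
  after event 3 (t=24: SET y = 50): {x=-4, y=50, z=-6}
  after event 4 (t=27: INC x by 12): {x=8, y=50, z=-6}
  after event 5 (t=33: INC y by 5): {x=8, y=55, z=-6}
  after event 6 (t=42: DEC y by 5): {x=8, y=50, z=-6}
  after event 7 (t=47: SET y = 42): {x=8, y=42, z=-6}
  after event 8 (t=49: SET z = 42): {x=8, y=42, z=42}
  after event 9 (t=57: SET y = 50): {x=8, y=50, z=42}
  after event 10 (t=61: SET y = 35): {x=8, y=35, z=42}
  after event 11 (t=67: DEL x): {y=35, z=42}

Answer: {y=35, z=42}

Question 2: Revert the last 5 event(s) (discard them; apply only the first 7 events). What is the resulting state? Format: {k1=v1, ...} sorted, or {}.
Answer: {x=8, y=42, z=-6}

Derivation:
Keep first 7 events (discard last 5):
  after event 1 (t=10: SET z = -6): {z=-6}
  after event 2 (t=16: SET x = -4): {x=-4, z=-6}
  after event 3 (t=24: SET y = 50): {x=-4, y=50, z=-6}
  after event 4 (t=27: INC x by 12): {x=8, y=50, z=-6}
  after event 5 (t=33: INC y by 5): {x=8, y=55, z=-6}
  after event 6 (t=42: DEC y by 5): {x=8, y=50, z=-6}
  after event 7 (t=47: SET y = 42): {x=8, y=42, z=-6}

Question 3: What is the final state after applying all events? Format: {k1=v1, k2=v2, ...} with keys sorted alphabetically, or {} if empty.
Answer: {y=6, z=42}

Derivation:
  after event 1 (t=10: SET z = -6): {z=-6}
  after event 2 (t=16: SET x = -4): {x=-4, z=-6}
  after event 3 (t=24: SET y = 50): {x=-4, y=50, z=-6}
  after event 4 (t=27: INC x by 12): {x=8, y=50, z=-6}
  after event 5 (t=33: INC y by 5): {x=8, y=55, z=-6}
  after event 6 (t=42: DEC y by 5): {x=8, y=50, z=-6}
  after event 7 (t=47: SET y = 42): {x=8, y=42, z=-6}
  after event 8 (t=49: SET z = 42): {x=8, y=42, z=42}
  after event 9 (t=57: SET y = 50): {x=8, y=50, z=42}
  after event 10 (t=61: SET y = 35): {x=8, y=35, z=42}
  after event 11 (t=67: DEL x): {y=35, z=42}
  after event 12 (t=75: SET y = 6): {y=6, z=42}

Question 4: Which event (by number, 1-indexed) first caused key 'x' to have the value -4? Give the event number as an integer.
Looking for first event where x becomes -4:
  event 2: x (absent) -> -4  <-- first match

Answer: 2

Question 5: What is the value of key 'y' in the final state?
Answer: 6

Derivation:
Track key 'y' through all 12 events:
  event 1 (t=10: SET z = -6): y unchanged
  event 2 (t=16: SET x = -4): y unchanged
  event 3 (t=24: SET y = 50): y (absent) -> 50
  event 4 (t=27: INC x by 12): y unchanged
  event 5 (t=33: INC y by 5): y 50 -> 55
  event 6 (t=42: DEC y by 5): y 55 -> 50
  event 7 (t=47: SET y = 42): y 50 -> 42
  event 8 (t=49: SET z = 42): y unchanged
  event 9 (t=57: SET y = 50): y 42 -> 50
  event 10 (t=61: SET y = 35): y 50 -> 35
  event 11 (t=67: DEL x): y unchanged
  event 12 (t=75: SET y = 6): y 35 -> 6
Final: y = 6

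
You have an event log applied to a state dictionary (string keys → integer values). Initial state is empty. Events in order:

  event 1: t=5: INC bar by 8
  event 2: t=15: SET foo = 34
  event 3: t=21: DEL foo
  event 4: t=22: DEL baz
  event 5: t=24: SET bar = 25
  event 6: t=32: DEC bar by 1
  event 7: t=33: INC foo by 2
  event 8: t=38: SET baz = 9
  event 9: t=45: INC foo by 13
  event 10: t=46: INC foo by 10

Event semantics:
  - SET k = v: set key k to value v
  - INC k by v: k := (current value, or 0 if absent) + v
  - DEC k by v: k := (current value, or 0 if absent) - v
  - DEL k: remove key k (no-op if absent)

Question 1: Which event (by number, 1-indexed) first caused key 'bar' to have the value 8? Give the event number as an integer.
Answer: 1

Derivation:
Looking for first event where bar becomes 8:
  event 1: bar (absent) -> 8  <-- first match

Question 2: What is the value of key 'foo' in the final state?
Answer: 25

Derivation:
Track key 'foo' through all 10 events:
  event 1 (t=5: INC bar by 8): foo unchanged
  event 2 (t=15: SET foo = 34): foo (absent) -> 34
  event 3 (t=21: DEL foo): foo 34 -> (absent)
  event 4 (t=22: DEL baz): foo unchanged
  event 5 (t=24: SET bar = 25): foo unchanged
  event 6 (t=32: DEC bar by 1): foo unchanged
  event 7 (t=33: INC foo by 2): foo (absent) -> 2
  event 8 (t=38: SET baz = 9): foo unchanged
  event 9 (t=45: INC foo by 13): foo 2 -> 15
  event 10 (t=46: INC foo by 10): foo 15 -> 25
Final: foo = 25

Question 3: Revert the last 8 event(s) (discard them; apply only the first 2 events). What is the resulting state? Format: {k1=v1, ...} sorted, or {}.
Answer: {bar=8, foo=34}

Derivation:
Keep first 2 events (discard last 8):
  after event 1 (t=5: INC bar by 8): {bar=8}
  after event 2 (t=15: SET foo = 34): {bar=8, foo=34}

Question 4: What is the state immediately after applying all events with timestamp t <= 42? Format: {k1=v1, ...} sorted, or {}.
Apply events with t <= 42 (8 events):
  after event 1 (t=5: INC bar by 8): {bar=8}
  after event 2 (t=15: SET foo = 34): {bar=8, foo=34}
  after event 3 (t=21: DEL foo): {bar=8}
  after event 4 (t=22: DEL baz): {bar=8}
  after event 5 (t=24: SET bar = 25): {bar=25}
  after event 6 (t=32: DEC bar by 1): {bar=24}
  after event 7 (t=33: INC foo by 2): {bar=24, foo=2}
  after event 8 (t=38: SET baz = 9): {bar=24, baz=9, foo=2}

Answer: {bar=24, baz=9, foo=2}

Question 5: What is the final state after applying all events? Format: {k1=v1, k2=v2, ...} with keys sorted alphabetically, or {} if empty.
Answer: {bar=24, baz=9, foo=25}

Derivation:
  after event 1 (t=5: INC bar by 8): {bar=8}
  after event 2 (t=15: SET foo = 34): {bar=8, foo=34}
  after event 3 (t=21: DEL foo): {bar=8}
  after event 4 (t=22: DEL baz): {bar=8}
  after event 5 (t=24: SET bar = 25): {bar=25}
  after event 6 (t=32: DEC bar by 1): {bar=24}
  after event 7 (t=33: INC foo by 2): {bar=24, foo=2}
  after event 8 (t=38: SET baz = 9): {bar=24, baz=9, foo=2}
  after event 9 (t=45: INC foo by 13): {bar=24, baz=9, foo=15}
  after event 10 (t=46: INC foo by 10): {bar=24, baz=9, foo=25}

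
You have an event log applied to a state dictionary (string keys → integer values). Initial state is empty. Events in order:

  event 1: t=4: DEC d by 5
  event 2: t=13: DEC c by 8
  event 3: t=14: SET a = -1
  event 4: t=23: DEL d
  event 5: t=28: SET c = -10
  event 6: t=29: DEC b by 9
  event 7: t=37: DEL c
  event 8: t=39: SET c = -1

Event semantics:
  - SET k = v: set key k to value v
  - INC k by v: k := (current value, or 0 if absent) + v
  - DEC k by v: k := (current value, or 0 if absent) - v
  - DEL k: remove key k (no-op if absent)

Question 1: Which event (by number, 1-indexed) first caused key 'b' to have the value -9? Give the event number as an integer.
Looking for first event where b becomes -9:
  event 6: b (absent) -> -9  <-- first match

Answer: 6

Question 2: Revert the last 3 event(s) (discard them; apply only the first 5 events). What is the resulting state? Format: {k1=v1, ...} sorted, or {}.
Keep first 5 events (discard last 3):
  after event 1 (t=4: DEC d by 5): {d=-5}
  after event 2 (t=13: DEC c by 8): {c=-8, d=-5}
  after event 3 (t=14: SET a = -1): {a=-1, c=-8, d=-5}
  after event 4 (t=23: DEL d): {a=-1, c=-8}
  after event 5 (t=28: SET c = -10): {a=-1, c=-10}

Answer: {a=-1, c=-10}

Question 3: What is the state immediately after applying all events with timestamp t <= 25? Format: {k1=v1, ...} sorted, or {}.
Apply events with t <= 25 (4 events):
  after event 1 (t=4: DEC d by 5): {d=-5}
  after event 2 (t=13: DEC c by 8): {c=-8, d=-5}
  after event 3 (t=14: SET a = -1): {a=-1, c=-8, d=-5}
  after event 4 (t=23: DEL d): {a=-1, c=-8}

Answer: {a=-1, c=-8}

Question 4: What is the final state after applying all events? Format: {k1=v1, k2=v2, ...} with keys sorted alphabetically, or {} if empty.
  after event 1 (t=4: DEC d by 5): {d=-5}
  after event 2 (t=13: DEC c by 8): {c=-8, d=-5}
  after event 3 (t=14: SET a = -1): {a=-1, c=-8, d=-5}
  after event 4 (t=23: DEL d): {a=-1, c=-8}
  after event 5 (t=28: SET c = -10): {a=-1, c=-10}
  after event 6 (t=29: DEC b by 9): {a=-1, b=-9, c=-10}
  after event 7 (t=37: DEL c): {a=-1, b=-9}
  after event 8 (t=39: SET c = -1): {a=-1, b=-9, c=-1}

Answer: {a=-1, b=-9, c=-1}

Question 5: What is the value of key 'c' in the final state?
Track key 'c' through all 8 events:
  event 1 (t=4: DEC d by 5): c unchanged
  event 2 (t=13: DEC c by 8): c (absent) -> -8
  event 3 (t=14: SET a = -1): c unchanged
  event 4 (t=23: DEL d): c unchanged
  event 5 (t=28: SET c = -10): c -8 -> -10
  event 6 (t=29: DEC b by 9): c unchanged
  event 7 (t=37: DEL c): c -10 -> (absent)
  event 8 (t=39: SET c = -1): c (absent) -> -1
Final: c = -1

Answer: -1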